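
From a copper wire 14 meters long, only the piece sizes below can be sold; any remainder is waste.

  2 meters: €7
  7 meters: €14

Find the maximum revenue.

Build f[k] bottom-up: f[k] = max over allowed piece i of (p[i] + f[k−i]).
f[1] = 0
f[2] = 7
f[3] = 7
f[4] = 14  (first piece 2, then f[2]=7)
f[5] = 14
f[6] = 21  (first piece 2, then f[4]=14)
f[7] = 21
f[8] = 28  (first piece 2, then f[6]=21)
f[9] = 28
f[10] = 35  (first piece 2, then f[8]=28)
f[11] = 35
f[12] = 42  (first piece 2, then f[10]=35)
f[13] = 42
f[14] = 49  (first piece 2, then f[12]=42)
One optimal cutting: 2 + 2 + 2 + 2 + 2 + 2 + 2 → €49.

49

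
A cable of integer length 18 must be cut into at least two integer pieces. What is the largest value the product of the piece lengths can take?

729

Let m[k] be the best product for length k (with at least one cut). For each first piece i, the rest contributes max(k−i, m[k−i]).
m[2] = 1×max(1,0) = 1×1 = 1
m[3] = 1×max(2,1) = 1×2 = 2
m[4] = 2×max(2,1) = 2×2 = 4
m[5] = 2×max(3,2) = 2×3 = 6
m[6] = 3×max(3,2) = 3×3 = 9
m[7] = 2×max(5,6) = 2×6 = 12
m[8] = 2×max(6,9) = 2×9 = 18
m[9] = 3×max(6,9) = 3×9 = 27
m[10] = 2×max(8,18) = 2×18 = 36
m[11] = 2×max(9,27) = 2×27 = 54
m[12] = 3×max(9,27) = 3×27 = 81
m[13] = 2×max(11,54) = 2×54 = 108
m[14] = 2×max(12,81) = 2×81 = 162
m[15] = 3×max(12,81) = 3×81 = 243
m[16] = 2×max(14,162) = 2×162 = 324
m[17] = 2×max(15,243) = 2×243 = 486
m[18] = 3×max(15,243) = 3×243 = 729
One optimal split: 3 + 3 + 3 + 3 + 3 + 3; product 3×3×3×3×3×3 = 729.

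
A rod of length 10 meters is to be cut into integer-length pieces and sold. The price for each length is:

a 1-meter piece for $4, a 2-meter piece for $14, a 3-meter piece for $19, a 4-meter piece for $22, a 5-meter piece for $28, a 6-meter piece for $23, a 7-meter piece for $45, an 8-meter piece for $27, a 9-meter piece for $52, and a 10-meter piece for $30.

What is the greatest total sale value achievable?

Let R[k] be the best obtainable value from length k. For each k, try every first piece i and keep the best of price[i] + R[k−i].
R[1] = 4
R[2] = 14
R[3] = 19
R[4] = 28  (first piece 2, then R[2]=14)
R[5] = 33  (first piece 2, then R[3]=19)
R[6] = 42  (first piece 2, then R[4]=28)
R[7] = 47  (first piece 2, then R[5]=33)
R[8] = 56  (first piece 2, then R[6]=42)
R[9] = 61  (first piece 2, then R[7]=47)
R[10] = 70  (first piece 2, then R[8]=56)
One optimal cutting: 2 + 2 + 2 + 2 + 2 → $14 + $14 + $14 + $14 + $14 = $70.

70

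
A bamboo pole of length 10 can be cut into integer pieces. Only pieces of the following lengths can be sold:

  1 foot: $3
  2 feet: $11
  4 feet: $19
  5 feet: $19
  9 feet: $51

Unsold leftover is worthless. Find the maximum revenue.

Build best[k] bottom-up: best[k] = max over allowed piece i of (p[i] + best[k−i]).
best[1] = 3
best[2] = max(3+3, 11+0) = 11
best[3] = max(3+11, 11+3) = 14
best[4] = max(3+14, 11+11, 19+0) = 22
best[5] = max(3+22, 11+14, 19+3, 19+0) = 25
best[6] = max(3+25, 11+22, 19+11, 19+3) = 33
best[7] = max(3+33, 11+25, 19+14, 19+11) = 36
best[8] = max(3+36, 11+33, 19+22, 19+14) = 44
best[9] = max(3+44, 11+36, 19+25, 19+22, 51+0) = 51
best[10] = max(3+51, 11+44, 19+33, 19+25, 51+3) = 55
One optimal cutting: 2 + 2 + 2 + 2 + 2 → $55.

55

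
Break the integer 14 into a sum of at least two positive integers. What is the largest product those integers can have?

Fill m[k] for k=2..14: at each k try every first piece i and multiply by the better of (k−i) uncut or m[k−i].
m[2] = 1×max(1,0) = 1×1 = 1
m[3] = max(1×2, 2×1) = 2
m[4] = max(1×3, 2×2, 3×1) = 4
m[5] = max(1×4, 2×3, 3×2, 4×1) = 6
m[6] = max(1×6, 2×4, 3×3, 4×2, 5×1) = 9
m[7] = max(1×9, 2×6, 3×4, 4×3, 5×2, 6×1) = 12
m[8] = max(1×12, 2×9, 3×6, …, 6×2, 7×1) = 18
m[9] = max(1×18, 2×12, 3×9, …, 7×2, 8×1) = 27
m[10] = max(1×27, 2×18, 3×12, …, 8×2, 9×1) = 36
m[11] = max(1×36, 2×27, 3×18, …, 9×2, 10×1) = 54
m[12] = max(1×54, 2×36, 3×27, …, 10×2, 11×1) = 81
m[13] = max(1×81, 2×54, 3×36, …, 11×2, 12×1) = 108
m[14] = max(1×108, 2×81, 3×54, …, 12×2, 13×1) = 162
One optimal split: 3 + 3 + 3 + 3 + 2; product 3×3×3×3×2 = 162.

162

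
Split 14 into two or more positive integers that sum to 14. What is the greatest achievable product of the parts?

Define m[k] = max over 1≤i<k of i · max(k−i, m[k−i]); the inner max lets the remainder stay uncut if that's better.
m[2] = 1×max(1,0) = 1×1 = 1
m[3] = 1×max(2,1) = 1×2 = 2
m[4] = 2×max(2,1) = 2×2 = 4
m[5] = 2×max(3,2) = 2×3 = 6
m[6] = 3×max(3,2) = 3×3 = 9
m[7] = 2×max(5,6) = 2×6 = 12
m[8] = 2×max(6,9) = 2×9 = 18
m[9] = 3×max(6,9) = 3×9 = 27
m[10] = 2×max(8,18) = 2×18 = 36
m[11] = 2×max(9,27) = 2×27 = 54
m[12] = 3×max(9,27) = 3×27 = 81
m[13] = 2×max(11,54) = 2×54 = 108
m[14] = 2×max(12,81) = 2×81 = 162
One optimal split: 3 + 3 + 3 + 3 + 2; product 3×3×3×3×2 = 162.

162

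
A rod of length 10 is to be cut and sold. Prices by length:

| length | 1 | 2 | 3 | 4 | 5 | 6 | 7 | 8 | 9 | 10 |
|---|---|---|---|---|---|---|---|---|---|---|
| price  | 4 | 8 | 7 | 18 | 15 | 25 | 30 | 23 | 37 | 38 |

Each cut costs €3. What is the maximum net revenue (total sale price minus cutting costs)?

Build r[k] bottom-up: r[k] = max over allowed piece i of (p[i] + r[k−i]) − 3 per cut.
r[1] = 4
r[2] = max(4+4-3, 8+0) = 8
r[3] = max(4+8-3, 8+4-3, 7+0) = 9
r[4] = max(4+9-3, 8+8-3, 7+4-3, 18+0) = 18
r[5] = max(4+18-3, 8+9-3, 7+8-3, 18+4-3, 15+0) = 19
r[6] = max(4+19-3, 8+18-3, 7+9-3, 18+8-3, 15+4-3, 25+0) = 25
r[7] = max(4+25-3, 8+19-3, 7+18-3, …, 25+4-3, 30+0) = 30
r[8] = max(4+30-3, 8+25-3, 7+19-3, …, 30+4-3, 23+0) = 33
r[9] = max(4+33-3, 8+30-3, 7+25-3, …, 23+4-3, 37+0) = 37
r[10] = max(4+37-3, 8+33-3, 7+30-3, …, 37+4-3, 38+0) = 40
One optimal plan: pieces 6 + 4 (1 cut) → €43 − €3 = €40.

40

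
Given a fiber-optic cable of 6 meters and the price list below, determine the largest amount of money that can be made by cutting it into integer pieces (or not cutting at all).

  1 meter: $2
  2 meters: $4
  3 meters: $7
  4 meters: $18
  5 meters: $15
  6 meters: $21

22

Consider every possible first cut. r[k] is the best of p[i]+r[k−i] over all sellable i≤k.
r[1] = 2
r[2] = max(2+2, 4+0) = 4
r[3] = max(2+4, 4+2, 7+0) = 7
r[4] = max(2+7, 4+4, 7+2, 18+0) = 18
r[5] = max(2+18, 4+7, 7+4, 18+2, 15+0) = 20
r[6] = max(2+20, 4+18, 7+7, 18+4, 15+2, 21+0) = 22
One optimal cutting: 4 + 1 + 1 → $18 + $2 + $2 = $22.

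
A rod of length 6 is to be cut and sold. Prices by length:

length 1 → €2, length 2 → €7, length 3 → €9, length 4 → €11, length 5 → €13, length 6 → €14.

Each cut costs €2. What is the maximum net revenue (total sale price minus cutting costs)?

Build net[k] bottom-up: net[k] = max over allowed piece i of (p[i] + net[k−i]) − 2 per cut.
net[1] = 2
net[2] = max(2+2-2, 7+0) = 7
net[3] = max(2+7-2, 7+2-2, 9+0) = 9
net[4] = max(2+9-2, 7+7-2, 9+2-2, 11+0) = 12
net[5] = max(2+12-2, 7+9-2, 9+7-2, 11+2-2, 13+0) = 14
net[6] = max(2+14-2, 7+12-2, 9+9-2, 11+7-2, 13+2-2, 14+0) = 17
One optimal plan: pieces 2 + 2 + 2 (2 cuts) → €21 − €4 = €17.

17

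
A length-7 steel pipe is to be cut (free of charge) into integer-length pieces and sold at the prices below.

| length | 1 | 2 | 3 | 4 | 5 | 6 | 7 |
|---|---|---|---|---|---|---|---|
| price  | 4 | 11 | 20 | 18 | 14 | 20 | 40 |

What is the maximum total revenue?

Let R[k] be the best obtainable value from length k. For each k, try every first piece i and keep the best of price[i] + R[k−i].
R[1] = 4
R[2] = max(4+4, 11+0) = 11
R[3] = max(4+11, 11+4, 20+0) = 20
R[4] = max(4+20, 11+11, 20+4, 18+0) = 24
R[5] = max(4+24, 11+20, 20+11, 18+4, 14+0) = 31
R[6] = max(4+31, 11+24, 20+20, 18+11, 14+4, 20+0) = 40
R[7] = max(4+40, 11+31, 20+24, …, 20+4, 40+0) = 44
One optimal cutting: 3 + 3 + 1 → $20 + $20 + $4 = $44.

44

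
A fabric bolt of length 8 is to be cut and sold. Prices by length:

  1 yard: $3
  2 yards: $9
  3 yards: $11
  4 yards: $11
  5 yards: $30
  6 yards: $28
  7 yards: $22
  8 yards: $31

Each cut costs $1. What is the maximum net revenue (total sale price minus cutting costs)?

40

Let r[k] be the best obtainable value from length k. For each k, try every first piece i and keep the best of price[i] + r[k−i] minus the 1 cut fee when i<k.
r[1] = 3
r[2] = max(3+3-1, 9+0) = 9
r[3] = max(3+9-1, 9+3-1, 11+0) = 11
r[4] = max(3+11-1, 9+9-1, 11+3-1, 11+0) = 17
r[5] = max(3+17-1, 9+11-1, 11+9-1, 11+3-1, 30+0) = 30
r[6] = max(3+30-1, 9+17-1, 11+11-1, 11+9-1, 30+3-1, 28+0) = 32
r[7] = max(3+32-1, 9+30-1, 11+17-1, …, 28+3-1, 22+0) = 38
r[8] = max(3+38-1, 9+32-1, 11+30-1, …, 22+3-1, 31+0) = 40
One optimal plan: pieces 5 + 2 + 1 (2 cuts) → $42 − $2 = $40.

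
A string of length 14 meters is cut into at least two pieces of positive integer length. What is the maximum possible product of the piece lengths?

Let P[k] be the best product for length k (with at least one cut). For each first piece i, the rest contributes max(k−i, P[k−i]).
P[2] = 1×max(1,0) = 1×1 = 1
P[3] = 1×max(2,1) = 1×2 = 2
P[4] = 2×max(2,1) = 2×2 = 4
P[5] = 2×max(3,2) = 2×3 = 6
P[6] = 3×max(3,2) = 3×3 = 9
P[7] = 2×max(5,6) = 2×6 = 12
P[8] = 2×max(6,9) = 2×9 = 18
P[9] = 3×max(6,9) = 3×9 = 27
P[10] = 2×max(8,18) = 2×18 = 36
P[11] = 2×max(9,27) = 2×27 = 54
P[12] = 3×max(9,27) = 3×27 = 81
P[13] = 2×max(11,54) = 2×54 = 108
P[14] = 2×max(12,81) = 2×81 = 162
One optimal split: 3 + 3 + 3 + 3 + 2; product 3×3×3×3×2 = 162.

162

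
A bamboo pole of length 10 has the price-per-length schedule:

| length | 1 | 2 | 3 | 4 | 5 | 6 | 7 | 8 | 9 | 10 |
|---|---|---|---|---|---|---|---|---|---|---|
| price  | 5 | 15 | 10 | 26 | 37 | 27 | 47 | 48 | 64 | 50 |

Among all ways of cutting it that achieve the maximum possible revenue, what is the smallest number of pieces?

Let r[k] be the best obtainable value from length k. For each k, try every first piece i and keep the best of price[i] + r[k−i].
r[1] = 5
r[2] = max(5+5, 15+0) = 15
r[3] = max(5+15, 15+5, 10+0) = 20
r[4] = max(5+20, 15+15, 10+5, 26+0) = 30
r[5] = max(5+30, 15+20, 10+15, 26+5, 37+0) = 37
r[6] = max(5+37, 15+30, 10+20, 26+15, 37+5, 27+0) = 45
r[7] = max(5+45, 15+37, 10+30, …, 27+5, 47+0) = 52
r[8] = max(5+52, 15+45, 10+37, …, 47+5, 48+0) = 60
r[9] = max(5+60, 15+52, 10+45, …, 48+5, 64+0) = 67
r[10] = max(5+67, 15+60, 10+52, …, 64+5, 50+0) = 75
Maximum revenue is $75.
Now minimize piece count subject to staying optimal: for each k, pieces[k] = 1 + min over i with p[i]+r[k−i]=r[k] of pieces[k−i].
pieces[7] = 2
pieces[8] = 4
pieces[9] = 3
pieces[10] = 5

5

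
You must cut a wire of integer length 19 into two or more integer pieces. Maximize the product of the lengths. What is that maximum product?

972

Fill P[k] for k=2..19: at each k try every first piece i and multiply by the better of (k−i) uncut or P[k−i].
Small cases: P[2]=1, P[3]=2, P[4]=4, P[5]=6, P[6]=9, P[7]=12, P[8]=18, P[9]=27, P[10]=36, P[11]=54.
P[12] = 3*max(9,27) = 3*27 = 81
P[13] = 2*max(11,54) = 2*54 = 108
P[14] = 2*max(12,81) = 2*81 = 162
P[15] = 3*max(12,81) = 3*81 = 243
P[16] = 2*max(14,162) = 2*162 = 324
P[17] = 2*max(15,243) = 2*243 = 486
P[18] = 3*max(15,243) = 3*243 = 729
P[19] = 2*max(17,486) = 2*486 = 972
One optimal split: 3 + 3 + 3 + 3 + 3 + 2 + 2; product 3*3*3*3*3*2*2 = 972.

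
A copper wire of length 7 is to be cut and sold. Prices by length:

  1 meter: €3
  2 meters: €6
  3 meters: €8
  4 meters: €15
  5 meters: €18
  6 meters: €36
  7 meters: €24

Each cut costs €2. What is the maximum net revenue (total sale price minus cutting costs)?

37

Let v[k] be the best obtainable value from length k. For each k, try every first piece i and keep the best of price[i] + v[k−i] minus the 2 cut fee when i<k.
v[1] = 3
v[2] = max(3+3-2, 6+0) = 6
v[3] = max(3+6-2, 6+3-2, 8+0) = 8
v[4] = max(3+8-2, 6+6-2, 8+3-2, 15+0) = 15
v[5] = max(3+15-2, 6+8-2, 8+6-2, 15+3-2, 18+0) = 18
v[6] = max(3+18-2, 6+15-2, 8+8-2, 15+6-2, 18+3-2, 36+0) = 36
v[7] = max(3+36-2, 6+18-2, 8+15-2, …, 36+3-2, 24+0) = 37
One optimal plan: pieces 6 + 1 (1 cut) → €39 − €2 = €37.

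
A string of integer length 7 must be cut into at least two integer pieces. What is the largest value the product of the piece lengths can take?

Define f[k] = max over 1≤i<k of i · max(k−i, f[k−i]); the inner max lets the remainder stay uncut if that's better.
f[2] = 1×max(1,0) = 1×1 = 1
f[3] = max(1×2, 2×1) = 2
f[4] = max(1×3, 2×2, 3×1) = 4
f[5] = max(1×4, 2×3, 3×2, 4×1) = 6
f[6] = max(1×6, 2×4, 3×3, 4×2, 5×1) = 9
f[7] = max(1×9, 2×6, 3×4, 4×3, 5×2, 6×1) = 12
One optimal split: 3 + 2 + 2; product 3×2×2 = 12.

12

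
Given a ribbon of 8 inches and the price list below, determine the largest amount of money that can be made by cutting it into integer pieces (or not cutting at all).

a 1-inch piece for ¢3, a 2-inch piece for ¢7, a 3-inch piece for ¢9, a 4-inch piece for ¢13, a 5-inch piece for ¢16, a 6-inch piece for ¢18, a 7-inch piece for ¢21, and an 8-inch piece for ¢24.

Let r[k] be the best obtainable value from length k. For each k, try every first piece i and keep the best of price[i] + r[k−i].
r[1] = 3
r[2] = max(3+3, 7+0) = 7
r[3] = max(3+7, 7+3, 9+0) = 10
r[4] = max(3+10, 7+7, 9+3, 13+0) = 14
r[5] = max(3+14, 7+10, 9+7, 13+3, 16+0) = 17
r[6] = max(3+17, 7+14, 9+10, 13+7, 16+3, 18+0) = 21
r[7] = max(3+21, 7+17, 9+14, …, 18+3, 21+0) = 24
r[8] = max(3+24, 7+21, 9+17, …, 21+3, 24+0) = 28
One optimal cutting: 2 + 2 + 2 + 2 → ¢7 + ¢7 + ¢7 + ¢7 = ¢28.

28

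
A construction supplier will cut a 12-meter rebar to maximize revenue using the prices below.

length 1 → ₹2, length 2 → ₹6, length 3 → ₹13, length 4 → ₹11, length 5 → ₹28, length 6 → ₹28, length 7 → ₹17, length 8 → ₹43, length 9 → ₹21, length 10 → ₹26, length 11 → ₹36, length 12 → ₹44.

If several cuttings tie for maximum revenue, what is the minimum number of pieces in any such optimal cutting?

Build r[k] bottom-up: r[k] = max over allowed piece i of (p[i] + r[k−i]).
r[1] = 2
r[2] = 6
r[3] = 13
r[4] = 15  (first piece 1, then r[3]=13)
r[5] = 28
r[6] = 30  (first piece 1, then r[5]=28)
r[7] = 34  (first piece 2, then r[5]=28)
r[8] = 43
r[9] = 45  (first piece 1, then r[8]=43)
r[10] = 56  (first piece 5, then r[5]=28)
r[11] = 58  (first piece 1, then r[10]=56)
r[12] = 62  (first piece 2, then r[10]=56)
Maximum revenue is ₹62.
Now minimize piece count subject to staying optimal: for each k, pieces[k] = 1 + min over i with p[i]+r[k−i]=r[k] of pieces[k−i].
pieces[9] = 2
pieces[10] = 2
pieces[11] = 3
pieces[12] = 3

3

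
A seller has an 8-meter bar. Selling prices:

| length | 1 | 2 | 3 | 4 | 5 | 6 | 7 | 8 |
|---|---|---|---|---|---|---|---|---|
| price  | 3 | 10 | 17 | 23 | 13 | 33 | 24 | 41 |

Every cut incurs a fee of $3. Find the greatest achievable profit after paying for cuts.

43

Consider every possible first cut. r[k] is the best of p[i]+r[k−i] over all sellable i≤k, charging 3 whenever i<k.
r[1] = 3
r[2] = max(3+3-3, 10+0) = 10
r[3] = max(3+10-3, 10+3-3, 17+0) = 17
r[4] = max(3+17-3, 10+10-3, 17+3-3, 23+0) = 23
r[5] = max(3+23-3, 10+17-3, 17+10-3, 23+3-3, 13+0) = 24
r[6] = max(3+24-3, 10+23-3, 17+17-3, 23+10-3, 13+3-3, 33+0) = 33
r[7] = max(3+33-3, 10+24-3, 17+23-3, …, 33+3-3, 24+0) = 37
r[8] = max(3+37-3, 10+33-3, 17+24-3, …, 24+3-3, 41+0) = 43
One optimal plan: pieces 4 + 4 (1 cut) → $46 − $3 = $43.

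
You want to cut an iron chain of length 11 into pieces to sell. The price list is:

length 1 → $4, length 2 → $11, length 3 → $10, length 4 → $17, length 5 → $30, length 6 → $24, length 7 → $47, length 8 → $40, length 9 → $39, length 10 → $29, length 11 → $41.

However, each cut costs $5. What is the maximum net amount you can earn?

59

Build net[k] bottom-up: net[k] = max over allowed piece i of (p[i] + net[k−i]) − 5 per cut.
net[1] = 4
net[2] = max(4+4-5, 11+0) = 11
net[3] = max(4+11-5, 11+4-5, 10+0) = 10
net[4] = max(4+10-5, 11+11-5, 10+4-5, 17+0) = 17
net[5] = max(4+17-5, 11+10-5, 10+11-5, 17+4-5, 30+0) = 30
net[6] = max(4+30-5, 11+17-5, 10+10-5, 17+11-5, 30+4-5, 24+0) = 29
net[7] = max(4+29-5, 11+30-5, 10+17-5, …, 24+4-5, 47+0) = 47
net[8] = max(4+47-5, 11+29-5, 10+30-5, …, 47+4-5, 40+0) = 46
net[9] = max(4+46-5, 11+47-5, 10+29-5, …, 40+4-5, 39+0) = 53
net[10] = max(4+53-5, 11+46-5, 10+47-5, …, 39+4-5, 29+0) = 55
net[11] = max(4+55-5, 11+53-5, 10+46-5, …, 29+4-5, 41+0) = 59
One optimal plan: pieces 7 + 2 + 2 (2 cuts) → $69 − $10 = $59.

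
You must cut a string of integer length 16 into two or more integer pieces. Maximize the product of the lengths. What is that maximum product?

324

Define prod[k] = max over 1≤i<k of i · max(k−i, prod[k−i]); the inner max lets the remainder stay uncut if that's better.
Small cases: prod[2]=1, prod[3]=2, prod[4]=4, prod[5]=6, prod[6]=9, prod[7]=12, prod[8]=18.
prod[9] = 3*max(6,9) = 3*9 = 27
prod[10] = 2*max(8,18) = 2*18 = 36
prod[11] = 2*max(9,27) = 2*27 = 54
prod[12] = 3*max(9,27) = 3*27 = 81
prod[13] = 2*max(11,54) = 2*54 = 108
prod[14] = 2*max(12,81) = 2*81 = 162
prod[15] = 3*max(12,81) = 3*81 = 243
prod[16] = 2*max(14,162) = 2*162 = 324
One optimal split: 3 + 3 + 3 + 3 + 2 + 2; product 3*3*3*3*2*2 = 324.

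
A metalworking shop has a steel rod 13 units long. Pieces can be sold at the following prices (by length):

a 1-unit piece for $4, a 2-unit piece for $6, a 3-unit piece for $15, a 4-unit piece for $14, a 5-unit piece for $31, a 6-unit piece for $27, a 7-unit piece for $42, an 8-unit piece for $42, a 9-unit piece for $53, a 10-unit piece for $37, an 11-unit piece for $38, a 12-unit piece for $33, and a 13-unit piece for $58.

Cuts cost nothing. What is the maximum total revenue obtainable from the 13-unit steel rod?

Let v[k] be the best obtainable value from length k. For each k, try every first piece i and keep the best of price[i] + v[k−i].
v[1] = 4
v[2] = 8  (first piece 1, then v[1]=4)
v[3] = 15
v[4] = 19  (first piece 1, then v[3]=15)
v[5] = 31
v[6] = 35  (first piece 1, then v[5]=31)
v[7] = 42
v[8] = 46  (first piece 1, then v[7]=42)
v[9] = 53
v[10] = 62  (first piece 5, then v[5]=31)
v[11] = 66  (first piece 1, then v[10]=62)
v[12] = 73  (first piece 5, then v[7]=42)
v[13] = 77  (first piece 1, then v[12]=73)
One optimal cutting: 7 + 5 + 1 → $42 + $31 + $4 = $77.

77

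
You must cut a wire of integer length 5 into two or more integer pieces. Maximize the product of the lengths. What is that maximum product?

6

Define prod[k] = max over 1≤i<k of i · max(k−i, prod[k−i]); the inner max lets the remainder stay uncut if that's better.
prod[2] = 1*max(1,0) = 1*1 = 1
prod[3] = max(1*2, 2*1) = 2
prod[4] = max(1*3, 2*2, 3*1) = 4
prod[5] = max(1*4, 2*3, 3*2, 4*1) = 6
One optimal split: 3 + 2; product 3*2 = 6.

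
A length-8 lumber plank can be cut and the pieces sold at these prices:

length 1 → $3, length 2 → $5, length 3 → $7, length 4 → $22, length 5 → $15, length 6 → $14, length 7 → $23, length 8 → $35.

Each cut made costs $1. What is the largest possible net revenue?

43

Let net[k] be the best obtainable value from length k. For each k, try every first piece i and keep the best of price[i] + net[k−i] minus the 1 cut fee when i<k.
net[1] = 3
net[2] = 5  (first piece 1, then net[1]=3)
net[3] = 7  (first piece 1, then net[2]=5)
net[4] = 22
net[5] = 24  (first piece 1, then net[4]=22)
net[6] = 26  (first piece 1, then net[5]=24)
net[7] = 28  (first piece 1, then net[6]=26)
net[8] = 43  (first piece 4, then net[4]=22)
One optimal plan: pieces 4 + 4 (1 cut) → $44 − $1 = $43.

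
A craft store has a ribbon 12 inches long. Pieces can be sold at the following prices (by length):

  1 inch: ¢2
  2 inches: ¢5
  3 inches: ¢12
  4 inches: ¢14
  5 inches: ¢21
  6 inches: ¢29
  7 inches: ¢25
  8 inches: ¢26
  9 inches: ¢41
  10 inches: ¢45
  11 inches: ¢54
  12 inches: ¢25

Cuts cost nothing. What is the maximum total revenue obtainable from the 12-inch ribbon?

58

Build v[k] bottom-up: v[k] = max over allowed piece i of (p[i] + v[k−i]).
v[1] = 2
v[2] = max(2+2, 5+0) = 5
v[3] = max(2+5, 5+2, 12+0) = 12
v[4] = max(2+12, 5+5, 12+2, 14+0) = 14
v[5] = max(2+14, 5+12, 12+5, 14+2, 21+0) = 21
v[6] = max(2+21, 5+14, 12+12, 14+5, 21+2, 29+0) = 29
v[7] = max(2+29, 5+21, 12+14, …, 29+2, 25+0) = 31
v[8] = max(2+31, 5+29, 12+21, …, 25+2, 26+0) = 34
v[9] = max(2+34, 5+31, 12+29, …, 26+2, 41+0) = 41
v[10] = max(2+41, 5+34, 12+31, …, 41+2, 45+0) = 45
v[11] = max(2+45, 5+41, 12+34, …, 45+2, 54+0) = 54
v[12] = max(2+54, 5+45, 12+41, …, 54+2, 25+0) = 58
One optimal cutting: 6 + 6 → ¢29 + ¢29 = ¢58.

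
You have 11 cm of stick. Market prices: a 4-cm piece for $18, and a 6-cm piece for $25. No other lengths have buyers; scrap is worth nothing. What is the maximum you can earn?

43

Build f[k] bottom-up: f[k] = max over allowed piece i of (p[i] + f[k−i]).
f[1] = 0
f[2] = 0
f[3] = 0
f[4] = 18
f[5] = 18
f[6] = 25
f[7] = 25
f[8] = 36  (first piece 4, then f[4]=18)
f[9] = 36
f[10] = 43  (first piece 4, then f[6]=25)
f[11] = 43
One optimal cutting: pieces 6 + 4 with 1 cm of scrap → $43.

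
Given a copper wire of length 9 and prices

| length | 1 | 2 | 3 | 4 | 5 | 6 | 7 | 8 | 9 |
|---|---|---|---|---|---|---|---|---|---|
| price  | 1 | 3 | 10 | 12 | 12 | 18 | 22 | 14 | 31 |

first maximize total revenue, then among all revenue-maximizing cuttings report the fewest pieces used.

1

Build r[k] bottom-up: r[k] = max over allowed piece i of (p[i] + r[k−i]).
r[1] = 1
r[2] = 3
r[3] = 10
r[4] = 12
r[5] = 13  (first piece 1, then r[4]=12)
r[6] = 20  (first piece 3, then r[3]=10)
r[7] = 22  (first piece 3, then r[4]=12)
r[8] = 24  (first piece 4, then r[4]=12)
r[9] = 31
Maximum revenue is €31.
Now minimize piece count subject to staying optimal: for each k, pieces[k] = 1 + min over i with p[i]+r[k−i]=r[k] of pieces[k−i].
pieces[6] = 2
pieces[7] = 1
pieces[8] = 2
pieces[9] = 1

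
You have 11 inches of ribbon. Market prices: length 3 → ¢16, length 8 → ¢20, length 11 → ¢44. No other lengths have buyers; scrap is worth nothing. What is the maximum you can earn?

Build r[k] bottom-up: r[k] = max over allowed piece i of (p[i] + r[k−i]).
r[1] = 0
r[2] = 0
r[3] = 16
r[4] = 16
r[5] = 16
r[6] = 32  (first piece 3, then r[3]=16)
r[7] = 32
r[8] = max(16+16, 20+0) = 32
r[9] = max(16+32, 20+0) = 48
r[10] = max(16+32, 20+0) = 48
r[11] = max(16+32, 20+16, 44+0) = 48
One optimal cutting: pieces 3 + 3 + 3 with 2 inches of scrap → ¢48.

48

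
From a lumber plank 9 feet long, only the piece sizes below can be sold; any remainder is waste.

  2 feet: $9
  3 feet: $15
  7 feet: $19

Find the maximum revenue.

Build f[k] bottom-up: f[k] = max over allowed piece i of (p[i] + f[k−i]).
f[1] = 0
f[2] = 9
f[3] = max(9+0, 15+0) = 15
f[4] = max(9+9, 15+0) = 18
f[5] = max(9+15, 15+9) = 24
f[6] = max(9+18, 15+15) = 30
f[7] = max(9+24, 15+18, 19+0) = 33
f[8] = max(9+30, 15+24, 19+0) = 39
f[9] = max(9+33, 15+30, 19+9) = 45
One optimal cutting: 3 + 3 + 3 → $45.

45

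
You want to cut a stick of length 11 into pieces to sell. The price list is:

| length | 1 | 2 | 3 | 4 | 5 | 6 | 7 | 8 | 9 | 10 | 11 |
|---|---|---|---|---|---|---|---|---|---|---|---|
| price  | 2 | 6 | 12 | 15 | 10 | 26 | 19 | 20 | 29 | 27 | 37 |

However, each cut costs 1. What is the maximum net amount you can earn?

42

Build net[k] bottom-up: net[k] = max over allowed piece i of (p[i] + net[k−i]) − 1 per cut.
net[1] = 2
net[2] = max(2+2-1, 6+0) = 6
net[3] = max(2+6-1, 6+2-1, 12+0) = 12
net[4] = max(2+12-1, 6+6-1, 12+2-1, 15+0) = 15
net[5] = max(2+15-1, 6+12-1, 12+6-1, 15+2-1, 10+0) = 17
net[6] = max(2+17-1, 6+15-1, 12+12-1, 15+6-1, 10+2-1, 26+0) = 26
net[7] = max(2+26-1, 6+17-1, 12+15-1, …, 26+2-1, 19+0) = 27
net[8] = max(2+27-1, 6+26-1, 12+17-1, …, 19+2-1, 20+0) = 31
net[9] = max(2+31-1, 6+27-1, 12+26-1, …, 20+2-1, 29+0) = 37
net[10] = max(2+37-1, 6+31-1, 12+27-1, …, 29+2-1, 27+0) = 40
net[11] = max(2+40-1, 6+37-1, 12+31-1, …, 27+2-1, 37+0) = 42
One optimal plan: pieces 6 + 3 + 2 (2 cuts) → 44 − 2 = 42.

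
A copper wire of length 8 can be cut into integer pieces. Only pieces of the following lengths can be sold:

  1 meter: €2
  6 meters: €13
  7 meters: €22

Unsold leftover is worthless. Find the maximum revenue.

24

Let f[k] be the best obtainable value from length k. For each k, try every first piece i and keep the best of price[i] + f[k−i].
f[1] = 2
f[2] = 4  (first piece 1, then f[1]=2)
f[3] = 6  (first piece 1, then f[2]=4)
f[4] = 8  (first piece 1, then f[3]=6)
f[5] = 10  (first piece 1, then f[4]=8)
f[6] = 13
f[7] = 22
f[8] = 24  (first piece 1, then f[7]=22)
One optimal cutting: 7 + 1 → €24.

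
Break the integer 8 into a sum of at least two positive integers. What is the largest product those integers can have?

Let prod[k] be the best product for length k (with at least one cut). For each first piece i, the rest contributes max(k−i, prod[k−i]).
prod[2] = 1*max(1,0) = 1*1 = 1
prod[3] = 1*max(2,1) = 1*2 = 2
prod[4] = 2*max(2,1) = 2*2 = 4
prod[5] = 2*max(3,2) = 2*3 = 6
prod[6] = 3*max(3,2) = 3*3 = 9
prod[7] = 2*max(5,6) = 2*6 = 12
prod[8] = 2*max(6,9) = 2*9 = 18
One optimal split: 3 + 3 + 2; product 3*3*2 = 18.

18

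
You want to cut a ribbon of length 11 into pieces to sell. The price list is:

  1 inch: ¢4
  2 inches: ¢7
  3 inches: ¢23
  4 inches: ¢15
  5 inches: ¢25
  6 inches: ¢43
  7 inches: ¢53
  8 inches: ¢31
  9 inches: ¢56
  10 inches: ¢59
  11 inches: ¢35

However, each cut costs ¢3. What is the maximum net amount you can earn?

74

Build v[k] bottom-up: v[k] = max over allowed piece i of (p[i] + v[k−i]) − 3 per cut.
v[1] = 4
v[2] = 7
v[3] = 23
v[4] = 24  (first piece 1, then v[3]=23)
v[5] = 27  (first piece 2, then v[3]=23)
v[6] = 43  (first piece 3, then v[3]=23)
v[7] = 53
v[8] = 54  (first piece 1, then v[7]=53)
v[9] = 63  (first piece 3, then v[6]=43)
v[10] = 73  (first piece 3, then v[7]=53)
v[11] = 74  (first piece 1, then v[10]=73)
One optimal plan: pieces 7 + 3 + 1 (2 cuts) → ¢80 − ¢6 = ¢74.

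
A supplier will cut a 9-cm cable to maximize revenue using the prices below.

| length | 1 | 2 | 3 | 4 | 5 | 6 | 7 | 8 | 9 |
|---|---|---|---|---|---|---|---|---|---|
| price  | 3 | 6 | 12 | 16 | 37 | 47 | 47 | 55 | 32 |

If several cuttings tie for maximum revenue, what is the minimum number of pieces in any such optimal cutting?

Let r[k] be the best obtainable value from length k. For each k, try every first piece i and keep the best of price[i] + r[k−i].
r[1] = 3
r[2] = max(3+3, 6+0) = 6
r[3] = max(3+6, 6+3, 12+0) = 12
r[4] = max(3+12, 6+6, 12+3, 16+0) = 16
r[5] = max(3+16, 6+12, 12+6, 16+3, 37+0) = 37
r[6] = max(3+37, 6+16, 12+12, 16+6, 37+3, 47+0) = 47
r[7] = max(3+47, 6+37, 12+16, …, 47+3, 47+0) = 50
r[8] = max(3+50, 6+47, 12+37, …, 47+3, 55+0) = 55
r[9] = max(3+55, 6+50, 12+47, …, 55+3, 32+0) = 59
Maximum revenue is €59.
Now minimize piece count subject to staying optimal: for each k, pieces[k] = 1 + min over i with p[i]+r[k−i]=r[k] of pieces[k−i].
pieces[6] = 1
pieces[7] = 2
pieces[8] = 1
pieces[9] = 2

2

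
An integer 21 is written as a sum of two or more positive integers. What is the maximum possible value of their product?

Define f[k] = max over 1≤i<k of i · max(k−i, f[k−i]); the inner max lets the remainder stay uncut if that's better.
f[2] = 1×max(1,0) = 1×1 = 1
f[3] = 1×max(2,1) = 1×2 = 2
f[4] = 2×max(2,1) = 2×2 = 4
f[5] = 2×max(3,2) = 2×3 = 6
f[6] = 3×max(3,2) = 3×3 = 9
f[7] = 2×max(5,6) = 2×6 = 12
f[8] = 2×max(6,9) = 2×9 = 18
f[9] = 3×max(6,9) = 3×9 = 27
f[10] = 2×max(8,18) = 2×18 = 36
f[11] = 2×max(9,27) = 2×27 = 54
f[12] = 3×max(9,27) = 3×27 = 81
f[13] = 2×max(11,54) = 2×54 = 108
f[14] = 2×max(12,81) = 2×81 = 162
f[15] = 3×max(12,81) = 3×81 = 243
f[16] = 2×max(14,162) = 2×162 = 324
f[17] = 2×max(15,243) = 2×243 = 486
f[18] = 3×max(15,243) = 3×243 = 729
f[19] = 2×max(17,486) = 2×486 = 972
f[20] = 2×max(18,729) = 2×729 = 1458
f[21] = 3×max(18,729) = 3×729 = 2187
One optimal split: 3 + 3 + 3 + 3 + 3 + 3 + 3; product 3×3×3×3×3×3×3 = 2187.

2187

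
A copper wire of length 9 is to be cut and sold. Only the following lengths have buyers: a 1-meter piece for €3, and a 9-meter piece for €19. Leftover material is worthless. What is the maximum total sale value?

Build r[k] bottom-up: r[k] = max over allowed piece i of (p[i] + r[k−i]).
r[1] = 3
r[2] = 6  (first piece 1, then r[1]=3)
r[3] = 9  (first piece 1, then r[2]=6)
r[4] = 12  (first piece 1, then r[3]=9)
r[5] = 15  (first piece 1, then r[4]=12)
r[6] = 18  (first piece 1, then r[5]=15)
r[7] = 21  (first piece 1, then r[6]=18)
r[8] = 24  (first piece 1, then r[7]=21)
r[9] = max(3+24, 19+0) = 27
One optimal cutting: 1 + 1 + 1 + 1 + 1 + 1 + 1 + 1 + 1 → €27.

27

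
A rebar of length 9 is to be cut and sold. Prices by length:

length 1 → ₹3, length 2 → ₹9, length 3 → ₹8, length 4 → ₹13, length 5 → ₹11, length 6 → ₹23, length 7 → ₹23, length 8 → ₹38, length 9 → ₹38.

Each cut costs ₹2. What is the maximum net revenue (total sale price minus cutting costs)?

Build net[k] bottom-up: net[k] = max over allowed piece i of (p[i] + net[k−i]) − 2 per cut.
net[1] = 3
net[2] = 9
net[3] = 10  (first piece 1, then net[2]=9)
net[4] = 16  (first piece 2, then net[2]=9)
net[5] = 17  (first piece 1, then net[4]=16)
net[6] = 23  (first piece 2, then net[4]=16)
net[7] = 24  (first piece 1, then net[6]=23)
net[8] = 38
net[9] = 39  (first piece 1, then net[8]=38)
One optimal plan: pieces 8 + 1 (1 cut) → ₹41 − ₹2 = ₹39.

39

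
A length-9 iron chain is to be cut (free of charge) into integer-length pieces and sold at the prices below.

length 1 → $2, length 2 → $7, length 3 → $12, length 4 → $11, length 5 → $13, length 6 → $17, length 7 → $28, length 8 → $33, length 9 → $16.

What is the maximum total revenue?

Consider every possible first cut. R[k] is the best of p[i]+R[k−i] over all sellable i≤k.
R[1] = 2
R[2] = 7
R[3] = 12
R[4] = 14  (first piece 1, then R[3]=12)
R[5] = 19  (first piece 2, then R[3]=12)
R[6] = 24  (first piece 3, then R[3]=12)
R[7] = 28
R[8] = 33
R[9] = 36  (first piece 3, then R[6]=24)
One optimal cutting: 3 + 3 + 3 → $12 + $12 + $12 = $36.

36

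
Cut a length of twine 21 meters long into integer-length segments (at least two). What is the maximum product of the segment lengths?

Let m[k] be the best product for length k (with at least one cut). For each first piece i, the rest contributes max(k−i, m[k−i]).
m[2] = 1×max(1,0) = 1×1 = 1
m[3] = 1×max(2,1) = 1×2 = 2
m[4] = 2×max(2,1) = 2×2 = 4
m[5] = 2×max(3,2) = 2×3 = 6
m[6] = 3×max(3,2) = 3×3 = 9
m[7] = 2×max(5,6) = 2×6 = 12
m[8] = 2×max(6,9) = 2×9 = 18
m[9] = 3×max(6,9) = 3×9 = 27
m[10] = 2×max(8,18) = 2×18 = 36
m[11] = 2×max(9,27) = 2×27 = 54
m[12] = 3×max(9,27) = 3×27 = 81
m[13] = 2×max(11,54) = 2×54 = 108
m[14] = 2×max(12,81) = 2×81 = 162
m[15] = 3×max(12,81) = 3×81 = 243
m[16] = 2×max(14,162) = 2×162 = 324
m[17] = 2×max(15,243) = 2×243 = 486
m[18] = 3×max(15,243) = 3×243 = 729
m[19] = 2×max(17,486) = 2×486 = 972
m[20] = 2×max(18,729) = 2×729 = 1458
m[21] = 3×max(18,729) = 3×729 = 2187
One optimal split: 3 + 3 + 3 + 3 + 3 + 3 + 3; product 3×3×3×3×3×3×3 = 2187.

2187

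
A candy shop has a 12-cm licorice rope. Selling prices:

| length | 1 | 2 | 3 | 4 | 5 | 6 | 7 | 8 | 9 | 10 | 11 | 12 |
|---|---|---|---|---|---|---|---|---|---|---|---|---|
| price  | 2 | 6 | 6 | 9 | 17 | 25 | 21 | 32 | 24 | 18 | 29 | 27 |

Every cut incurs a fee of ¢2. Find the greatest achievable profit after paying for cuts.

Let v[k] be the best obtainable value from length k. For each k, try every first piece i and keep the best of price[i] + v[k−i] minus the 2 cut fee when i<k.
v[1] = 2
v[2] = max(2+2-2, 6+0) = 6
v[3] = max(2+6-2, 6+2-2, 6+0) = 6
v[4] = max(2+6-2, 6+6-2, 6+2-2, 9+0) = 10
v[5] = max(2+10-2, 6+6-2, 6+6-2, 9+2-2, 17+0) = 17
v[6] = max(2+17-2, 6+10-2, 6+6-2, 9+6-2, 17+2-2, 25+0) = 25
v[7] = max(2+25-2, 6+17-2, 6+10-2, …, 25+2-2, 21+0) = 25
v[8] = max(2+25-2, 6+25-2, 6+17-2, …, 21+2-2, 32+0) = 32
v[9] = max(2+32-2, 6+25-2, 6+25-2, …, 32+2-2, 24+0) = 32
v[10] = max(2+32-2, 6+32-2, 6+25-2, …, 24+2-2, 18+0) = 36
v[11] = max(2+36-2, 6+32-2, 6+32-2, …, 18+2-2, 29+0) = 40
v[12] = max(2+40-2, 6+36-2, 6+32-2, …, 29+2-2, 27+0) = 48
One optimal plan: pieces 6 + 6 (1 cut) → ¢50 − ¢2 = ¢48.

48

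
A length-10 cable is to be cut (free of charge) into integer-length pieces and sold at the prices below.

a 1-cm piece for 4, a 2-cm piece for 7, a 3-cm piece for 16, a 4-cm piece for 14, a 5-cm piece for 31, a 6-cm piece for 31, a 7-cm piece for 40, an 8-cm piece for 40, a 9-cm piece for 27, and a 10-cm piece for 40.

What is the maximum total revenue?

62

Consider every possible first cut. best[k] is the best of p[i]+best[k−i] over all sellable i≤k.
best[1] = 4
best[2] = max(4+4, 7+0) = 8
best[3] = max(4+8, 7+4, 16+0) = 16
best[4] = max(4+16, 7+8, 16+4, 14+0) = 20
best[5] = max(4+20, 7+16, 16+8, 14+4, 31+0) = 31
best[6] = max(4+31, 7+20, 16+16, 14+8, 31+4, 31+0) = 35
best[7] = max(4+35, 7+31, 16+20, …, 31+4, 40+0) = 40
best[8] = max(4+40, 7+35, 16+31, …, 40+4, 40+0) = 47
best[9] = max(4+47, 7+40, 16+35, …, 40+4, 27+0) = 51
best[10] = max(4+51, 7+47, 16+40, …, 27+4, 40+0) = 62
One optimal cutting: 5 + 5 → 31 + 31 = 62.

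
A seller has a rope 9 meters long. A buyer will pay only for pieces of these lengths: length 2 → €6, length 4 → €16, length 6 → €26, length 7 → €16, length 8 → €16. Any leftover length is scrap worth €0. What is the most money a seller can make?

Consider every possible first cut. f[k] is the best of p[i]+f[k−i] over all sellable i≤k.
f[1] = 0
f[2] = 6
f[3] = 6
f[4] = max(6+6, 16+0) = 16
f[5] = max(6+6, 16+0) = 16
f[6] = max(6+16, 16+6, 26+0) = 26
f[7] = max(6+16, 16+6, 26+0, 16+0) = 26
f[8] = max(6+26, 16+16, 26+6, 16+0, 16+0) = 32
f[9] = max(6+26, 16+16, 26+6, 16+6, 16+0) = 32
One optimal cutting: pieces 6 + 2 with 1 meter of scrap → €32.

32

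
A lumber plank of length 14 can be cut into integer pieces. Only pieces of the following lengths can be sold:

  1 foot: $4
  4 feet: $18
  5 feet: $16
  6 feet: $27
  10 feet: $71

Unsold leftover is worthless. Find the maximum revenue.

89

Consider every possible first cut. f[k] is the best of p[i]+f[k−i] over all sellable i≤k.
f[1] = 4
f[2] = 8  (first piece 1, then f[1]=4)
f[3] = 12  (first piece 1, then f[2]=8)
f[4] = max(4+12, 18+0) = 18
f[5] = max(4+18, 18+4, 16+0) = 22
f[6] = max(4+22, 18+8, 16+4, 27+0) = 27
f[7] = max(4+27, 18+12, 16+8, 27+4) = 31
f[8] = max(4+31, 18+18, 16+12, 27+8) = 36
f[9] = max(4+36, 18+22, 16+18, 27+12) = 40
f[10] = max(4+40, 18+27, 16+22, 27+18, 71+0) = 71
f[11] = max(4+71, 18+31, 16+27, 27+22, 71+4) = 75
f[12] = max(4+75, 18+36, 16+31, 27+27, 71+8) = 79
f[13] = max(4+79, 18+40, 16+36, 27+31, 71+12) = 83
f[14] = max(4+83, 18+71, 16+40, 27+36, 71+18) = 89
One optimal cutting: 10 + 4 → $89.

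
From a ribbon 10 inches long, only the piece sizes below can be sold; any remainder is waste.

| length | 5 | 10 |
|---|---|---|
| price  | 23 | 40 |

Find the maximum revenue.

Build r[k] bottom-up: r[k] = max over allowed piece i of (p[i] + r[k−i]).
r[1] = 0
r[2] = 0
r[3] = 0
r[4] = 0
r[5] = 23
r[6] = 23
r[7] = 23
r[8] = 23
r[9] = 23
r[10] = max(23+23, 40+0) = 46
One optimal cutting: 5 + 5 → ¢46.

46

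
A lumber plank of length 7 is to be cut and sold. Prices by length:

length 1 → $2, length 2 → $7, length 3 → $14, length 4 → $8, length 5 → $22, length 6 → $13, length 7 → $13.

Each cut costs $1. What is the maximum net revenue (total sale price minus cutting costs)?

Build r[k] bottom-up: r[k] = max over allowed piece i of (p[i] + r[k−i]) − 1 per cut.
r[1] = 2
r[2] = max(2+2-1, 7+0) = 7
r[3] = max(2+7-1, 7+2-1, 14+0) = 14
r[4] = max(2+14-1, 7+7-1, 14+2-1, 8+0) = 15
r[5] = max(2+15-1, 7+14-1, 14+7-1, 8+2-1, 22+0) = 22
r[6] = max(2+22-1, 7+15-1, 14+14-1, 8+7-1, 22+2-1, 13+0) = 27
r[7] = max(2+27-1, 7+22-1, 14+15-1, …, 13+2-1, 13+0) = 28
One optimal plan: pieces 3 + 3 + 1 (2 cuts) → $30 − $2 = $28.

28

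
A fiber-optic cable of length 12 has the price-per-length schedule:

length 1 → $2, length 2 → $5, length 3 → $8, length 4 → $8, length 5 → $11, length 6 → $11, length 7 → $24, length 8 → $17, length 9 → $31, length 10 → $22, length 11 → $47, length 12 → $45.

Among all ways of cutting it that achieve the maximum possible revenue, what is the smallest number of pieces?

Build r[k] bottom-up: r[k] = max over allowed piece i of (p[i] + r[k−i]).
r[1] = 2
r[2] = max(2+2, 5+0) = 5
r[3] = max(2+5, 5+2, 8+0) = 8
r[4] = max(2+8, 5+5, 8+2, 8+0) = 10
r[5] = max(2+10, 5+8, 8+5, 8+2, 11+0) = 13
r[6] = max(2+13, 5+10, 8+8, 8+5, 11+2, 11+0) = 16
r[7] = max(2+16, 5+13, 8+10, …, 11+2, 24+0) = 24
r[8] = max(2+24, 5+16, 8+13, …, 24+2, 17+0) = 26
r[9] = max(2+26, 5+24, 8+16, …, 17+2, 31+0) = 31
r[10] = max(2+31, 5+26, 8+24, …, 31+2, 22+0) = 33
r[11] = max(2+33, 5+31, 8+26, …, 22+2, 47+0) = 47
r[12] = max(2+47, 5+33, 8+31, …, 47+2, 45+0) = 49
Maximum revenue is $49.
Now minimize piece count subject to staying optimal: for each k, pieces[k] = 1 + min over i with p[i]+r[k−i]=r[k] of pieces[k−i].
pieces[9] = 1
pieces[10] = 2
pieces[11] = 1
pieces[12] = 2

2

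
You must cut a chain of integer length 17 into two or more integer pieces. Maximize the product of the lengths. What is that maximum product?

Define g[k] = max over 1≤i<k of i · max(k−i, g[k−i]); the inner max lets the remainder stay uncut if that's better.
Small cases: g[2]=1, g[3]=2, g[4]=4, g[5]=6, g[6]=9, g[7]=12, g[8]=18, g[9]=27, g[10]=36.
g[11] = 2*max(9,27) = 2*27 = 54
g[12] = 3*max(9,27) = 3*27 = 81
g[13] = 2*max(11,54) = 2*54 = 108
g[14] = 2*max(12,81) = 2*81 = 162
g[15] = 3*max(12,81) = 3*81 = 243
g[16] = 2*max(14,162) = 2*162 = 324
g[17] = 2*max(15,243) = 2*243 = 486
One optimal split: 3 + 3 + 3 + 3 + 3 + 2; product 3*3*3*3*3*2 = 486.

486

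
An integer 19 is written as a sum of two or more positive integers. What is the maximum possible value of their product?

Define prod[k] = max over 1≤i<k of i · max(k−i, prod[k−i]); the inner max lets the remainder stay uncut if that's better.
prod[2] = 1*max(1,0) = 1*1 = 1
prod[3] = 1*max(2,1) = 1*2 = 2
prod[4] = 2*max(2,1) = 2*2 = 4
prod[5] = 2*max(3,2) = 2*3 = 6
prod[6] = 3*max(3,2) = 3*3 = 9
prod[7] = 2*max(5,6) = 2*6 = 12
prod[8] = 2*max(6,9) = 2*9 = 18
prod[9] = 3*max(6,9) = 3*9 = 27
prod[10] = 2*max(8,18) = 2*18 = 36
prod[11] = 2*max(9,27) = 2*27 = 54
prod[12] = 3*max(9,27) = 3*27 = 81
prod[13] = 2*max(11,54) = 2*54 = 108
prod[14] = 2*max(12,81) = 2*81 = 162
prod[15] = 3*max(12,81) = 3*81 = 243
prod[16] = 2*max(14,162) = 2*162 = 324
prod[17] = 2*max(15,243) = 2*243 = 486
prod[18] = 3*max(15,243) = 3*243 = 729
prod[19] = 2*max(17,486) = 2*486 = 972
One optimal split: 3 + 3 + 3 + 3 + 3 + 2 + 2; product 3*3*3*3*3*2*2 = 972.

972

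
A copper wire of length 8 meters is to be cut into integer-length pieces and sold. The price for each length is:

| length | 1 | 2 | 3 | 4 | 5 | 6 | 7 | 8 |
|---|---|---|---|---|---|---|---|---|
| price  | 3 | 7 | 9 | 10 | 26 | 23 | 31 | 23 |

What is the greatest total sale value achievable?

36

Build v[k] bottom-up: v[k] = max over allowed piece i of (p[i] + v[k−i]).
v[1] = 3
v[2] = 7
v[3] = 10  (first piece 1, then v[2]=7)
v[4] = 14  (first piece 2, then v[2]=7)
v[5] = 26
v[6] = 29  (first piece 1, then v[5]=26)
v[7] = 33  (first piece 2, then v[5]=26)
v[8] = 36  (first piece 1, then v[7]=33)
One optimal cutting: 5 + 2 + 1 → €26 + €7 + €3 = €36.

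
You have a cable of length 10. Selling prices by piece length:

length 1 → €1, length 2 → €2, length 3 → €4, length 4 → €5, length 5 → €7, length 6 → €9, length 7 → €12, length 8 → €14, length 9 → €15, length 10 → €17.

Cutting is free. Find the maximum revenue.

Consider every possible first cut. v[k] is the best of p[i]+v[k−i] over all sellable i≤k.
v[1] = 1
v[2] = max(1+1, 2+0) = 2
v[3] = max(1+2, 2+1, 4+0) = 4
v[4] = max(1+4, 2+2, 4+1, 5+0) = 5
v[5] = max(1+5, 2+4, 4+2, 5+1, 7+0) = 7
v[6] = max(1+7, 2+5, 4+4, 5+2, 7+1, 9+0) = 9
v[7] = max(1+9, 2+7, 4+5, …, 9+1, 12+0) = 12
v[8] = max(1+12, 2+9, 4+7, …, 12+1, 14+0) = 14
v[9] = max(1+14, 2+12, 4+9, …, 14+1, 15+0) = 15
v[10] = max(1+15, 2+14, 4+12, …, 15+1, 17+0) = 17
Best is to sell the whole 10-meter piece uncut for €17.

17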